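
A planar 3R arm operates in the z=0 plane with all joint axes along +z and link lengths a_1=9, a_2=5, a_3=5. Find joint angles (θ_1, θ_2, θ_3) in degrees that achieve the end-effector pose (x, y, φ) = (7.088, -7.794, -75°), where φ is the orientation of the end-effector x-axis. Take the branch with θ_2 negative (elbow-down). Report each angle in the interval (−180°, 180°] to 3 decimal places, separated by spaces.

5.807 -135.003 54.197

wrist centre = target − a_3·(cos φ, sin φ) = (5.7939, -2.9644)
cos θ_2 = (42.3568−9²−5²)/(2·9·5) = -0.7071; θ_2 = -135.0032° (elbow-down)
β = atan2(-2.9644,5.7939) = -27.0959°; ψ = atan2(-3.5353,5.4643) = -32.9025°
θ_1 = β − ψ = 5.8066°
θ_3 = φ − θ_1 − θ_2 = 54.1966° (wrapped to (-180°,180°])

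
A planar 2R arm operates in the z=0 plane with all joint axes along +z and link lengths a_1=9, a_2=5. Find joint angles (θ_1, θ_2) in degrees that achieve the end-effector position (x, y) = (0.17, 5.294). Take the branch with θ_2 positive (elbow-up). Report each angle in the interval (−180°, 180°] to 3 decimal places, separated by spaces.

cos θ_2 = (28.0553−9²−5²)/(2·9·5) = -0.8661; θ_2 = 150.0030° (elbow-up)
β = atan2(5.2940,0.1700) = 88.1608°; ψ = atan2(2.4998,4.6697) = 28.1607°
θ_1 = β − ψ = 60.0001°

60.000 150.003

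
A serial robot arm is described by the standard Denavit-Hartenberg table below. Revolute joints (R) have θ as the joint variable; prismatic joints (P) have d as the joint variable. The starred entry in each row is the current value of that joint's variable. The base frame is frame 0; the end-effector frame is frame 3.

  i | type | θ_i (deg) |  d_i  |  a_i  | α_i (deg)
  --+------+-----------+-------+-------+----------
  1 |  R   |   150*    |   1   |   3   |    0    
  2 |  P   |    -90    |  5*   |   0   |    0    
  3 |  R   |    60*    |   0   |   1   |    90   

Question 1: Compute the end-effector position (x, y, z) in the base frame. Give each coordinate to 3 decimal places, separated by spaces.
after link 1: o_1 = (-2.5981, 1.5000, 1.0000)
after link 2: o_2 = (-2.5981, 1.5000, 6.0000)
after link 3: o_3 = (-3.0981, 2.3660, 6.0000)

-3.098 2.366 6.000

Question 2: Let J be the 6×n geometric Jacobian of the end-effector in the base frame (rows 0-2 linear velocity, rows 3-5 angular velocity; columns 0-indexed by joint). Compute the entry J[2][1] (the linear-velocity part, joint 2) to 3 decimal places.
1.000

prismatic axis z_1 = (0.0000,0.0000,1.0000)
J_v[:, 1] = z_1; J_ω[:, 1] = (0,0,0)
entry J[2][1] = 1.0000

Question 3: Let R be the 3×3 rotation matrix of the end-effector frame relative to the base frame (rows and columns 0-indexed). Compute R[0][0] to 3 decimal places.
End-effector x-axis (col 0 of R) = (-0.5000,0.8660,0.0000)
R[0][0] = -0.5000

-0.500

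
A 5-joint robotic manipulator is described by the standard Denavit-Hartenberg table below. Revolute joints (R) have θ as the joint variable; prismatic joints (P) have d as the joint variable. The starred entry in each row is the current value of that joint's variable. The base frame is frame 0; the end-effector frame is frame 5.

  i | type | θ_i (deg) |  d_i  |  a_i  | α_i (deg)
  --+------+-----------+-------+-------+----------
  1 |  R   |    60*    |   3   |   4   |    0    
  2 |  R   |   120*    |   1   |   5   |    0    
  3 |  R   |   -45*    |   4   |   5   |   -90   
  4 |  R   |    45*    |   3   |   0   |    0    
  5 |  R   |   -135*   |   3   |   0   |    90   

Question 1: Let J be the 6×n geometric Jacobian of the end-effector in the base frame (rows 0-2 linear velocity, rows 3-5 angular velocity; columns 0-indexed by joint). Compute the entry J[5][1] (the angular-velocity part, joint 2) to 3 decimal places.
axis z_1 = (0.0000,0.0000,1.0000); lever o_n−o_1 = (-12.7782,-0.7071,5.0000)
cross product → J_v[:, 1] = (0.7071,-12.7782,0.0000)
J_ω[:, 1] = z_1
entry J[5][1] = 1.0000

1.000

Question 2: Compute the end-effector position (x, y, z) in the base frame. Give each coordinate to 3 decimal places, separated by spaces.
-10.778 2.757 8.000

after link 1: o_1 = (2.0000, 3.4641, 3.0000)
after link 2: o_2 = (-3.0000, 3.4641, 4.0000)
after link 3: o_3 = (-6.5355, 6.9996, 8.0000)
after link 4: o_4 = (-8.6569, 4.8783, 8.0000)
after link 5: o_5 = (-10.7782, 2.7570, 8.0000)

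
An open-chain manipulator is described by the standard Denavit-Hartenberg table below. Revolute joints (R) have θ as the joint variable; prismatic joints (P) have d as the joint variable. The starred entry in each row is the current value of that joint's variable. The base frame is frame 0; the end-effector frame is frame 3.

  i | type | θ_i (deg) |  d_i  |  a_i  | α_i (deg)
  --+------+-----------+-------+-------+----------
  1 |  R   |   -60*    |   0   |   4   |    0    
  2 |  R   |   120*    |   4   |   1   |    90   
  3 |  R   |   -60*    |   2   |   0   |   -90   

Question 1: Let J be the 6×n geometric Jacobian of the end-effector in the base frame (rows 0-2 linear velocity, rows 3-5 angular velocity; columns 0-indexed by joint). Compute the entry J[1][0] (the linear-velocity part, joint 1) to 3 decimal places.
axis z_0 = ẑ; lever o_n−o_0 = (4.2321,-3.5981,4.0000)
cross product → J_v[:, 0] = (3.5981,4.2321,-0.0000)
J_ω[:, 0] = z_0
entry J[1][0] = 4.2321

4.232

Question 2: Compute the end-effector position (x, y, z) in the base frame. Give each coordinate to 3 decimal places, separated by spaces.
4.232 -3.598 4.000

after link 1: o_1 = (2.0000, -3.4641, 0.0000)
after link 2: o_2 = (2.5000, -2.5981, 4.0000)
after link 3: o_3 = (4.2321, -3.5981, 4.0000)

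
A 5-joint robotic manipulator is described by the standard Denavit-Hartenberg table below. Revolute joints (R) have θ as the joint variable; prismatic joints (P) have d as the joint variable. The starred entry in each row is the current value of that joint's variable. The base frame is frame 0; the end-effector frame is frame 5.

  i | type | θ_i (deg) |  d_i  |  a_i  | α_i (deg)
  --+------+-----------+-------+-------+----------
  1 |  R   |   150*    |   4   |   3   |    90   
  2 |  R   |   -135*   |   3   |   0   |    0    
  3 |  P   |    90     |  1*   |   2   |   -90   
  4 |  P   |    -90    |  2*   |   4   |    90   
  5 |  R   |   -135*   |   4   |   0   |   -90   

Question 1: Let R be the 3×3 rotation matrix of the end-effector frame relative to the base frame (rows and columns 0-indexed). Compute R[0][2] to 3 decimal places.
0.787

End-effector z-axis (col 2 of R) = (0.7866,0.3624,-0.5000)
R[0][2] = 0.7866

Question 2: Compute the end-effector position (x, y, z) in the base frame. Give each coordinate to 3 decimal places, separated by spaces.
1.402 8.428 6.828

after link 1: o_1 = (-2.5981, 1.5000, 4.0000)
after link 2: o_2 = (-1.0981, 4.0981, 4.0000)
after link 3: o_3 = (-1.8228, 5.6712, 2.5858)
after link 4: o_4 = (-1.0476, 9.8424, 4.0000)
after link 5: o_5 = (1.4019, 8.4282, 6.8284)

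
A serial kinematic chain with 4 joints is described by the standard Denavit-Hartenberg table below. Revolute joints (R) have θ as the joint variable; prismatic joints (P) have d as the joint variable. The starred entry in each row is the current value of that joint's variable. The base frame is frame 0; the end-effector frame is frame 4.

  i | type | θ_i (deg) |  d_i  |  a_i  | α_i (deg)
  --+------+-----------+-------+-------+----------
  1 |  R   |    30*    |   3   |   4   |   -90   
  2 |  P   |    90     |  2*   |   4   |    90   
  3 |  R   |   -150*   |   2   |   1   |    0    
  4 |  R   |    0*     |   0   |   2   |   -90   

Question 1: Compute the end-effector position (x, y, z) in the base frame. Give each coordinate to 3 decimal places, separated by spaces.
4.946 3.433 1.598

after link 1: o_1 = (3.4641, 2.0000, 3.0000)
after link 2: o_2 = (2.4641, 3.7321, -1.0000)
after link 3: o_3 = (4.4462, 4.2990, -0.1340)
after link 4: o_4 = (4.9462, 3.4330, 1.5981)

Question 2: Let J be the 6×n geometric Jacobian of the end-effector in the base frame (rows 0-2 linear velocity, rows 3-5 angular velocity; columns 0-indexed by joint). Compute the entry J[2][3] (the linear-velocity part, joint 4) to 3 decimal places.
-1.000

axis z_3 = (0.8660,0.5000,0.0000); lever o_n−o_3 = (0.5000,-0.8660,1.7321)
cross product → J_v[:, 3] = (0.8660,-1.5000,-1.0000)
J_ω[:, 3] = z_3
entry J[2][3] = -1.0000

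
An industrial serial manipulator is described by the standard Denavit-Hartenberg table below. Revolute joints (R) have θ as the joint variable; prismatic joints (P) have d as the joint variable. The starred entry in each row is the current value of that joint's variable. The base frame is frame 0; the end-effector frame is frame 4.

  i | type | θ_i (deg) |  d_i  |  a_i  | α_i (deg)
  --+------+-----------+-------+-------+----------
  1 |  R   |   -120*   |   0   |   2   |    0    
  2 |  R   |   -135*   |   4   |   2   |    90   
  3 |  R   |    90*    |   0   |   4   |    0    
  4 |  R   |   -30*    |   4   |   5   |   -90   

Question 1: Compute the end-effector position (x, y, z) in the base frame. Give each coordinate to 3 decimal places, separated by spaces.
after link 1: o_1 = (-1.0000, -1.7321, 0.0000)
after link 2: o_2 = (-1.5176, 0.1998, 4.0000)
after link 3: o_3 = (-1.5176, 0.1998, 8.0000)
after link 4: o_4 = (1.6990, 3.6499, 12.3301)

1.699 3.650 12.330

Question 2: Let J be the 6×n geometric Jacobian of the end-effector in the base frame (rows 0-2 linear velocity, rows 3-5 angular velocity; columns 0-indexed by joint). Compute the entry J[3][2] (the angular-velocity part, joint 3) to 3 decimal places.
axis z_2 = (0.9659,0.2588,0.0000); lever o_n−o_2 = (3.2167,3.4501,8.3301)
cross product → J_v[:, 2] = (2.1560,-8.0463,2.5000)
J_ω[:, 2] = z_2
entry J[3][2] = 0.9659

0.966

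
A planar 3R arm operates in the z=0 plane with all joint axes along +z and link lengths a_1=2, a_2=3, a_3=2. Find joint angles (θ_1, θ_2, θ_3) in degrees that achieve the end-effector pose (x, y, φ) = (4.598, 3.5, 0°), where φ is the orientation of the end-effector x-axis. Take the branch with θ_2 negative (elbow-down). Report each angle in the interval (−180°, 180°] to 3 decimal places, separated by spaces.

wrist centre = target − a_3·(cos φ, sin φ) = (2.5980, 3.5000)
cos θ_2 = (18.9996−2²−3²)/(2·2·3) = 0.5000; θ_2 = -60.0022° (elbow-down)
β = atan2(3.5000,2.5980) = 53.4140°; ψ = atan2(-2.5981,3.4999) = -36.5882°
θ_1 = β − ψ = 90.0022°
θ_3 = φ − θ_1 − θ_2 = -30.0000° (wrapped to (-180°,180°])

90.002 -60.002 -30.000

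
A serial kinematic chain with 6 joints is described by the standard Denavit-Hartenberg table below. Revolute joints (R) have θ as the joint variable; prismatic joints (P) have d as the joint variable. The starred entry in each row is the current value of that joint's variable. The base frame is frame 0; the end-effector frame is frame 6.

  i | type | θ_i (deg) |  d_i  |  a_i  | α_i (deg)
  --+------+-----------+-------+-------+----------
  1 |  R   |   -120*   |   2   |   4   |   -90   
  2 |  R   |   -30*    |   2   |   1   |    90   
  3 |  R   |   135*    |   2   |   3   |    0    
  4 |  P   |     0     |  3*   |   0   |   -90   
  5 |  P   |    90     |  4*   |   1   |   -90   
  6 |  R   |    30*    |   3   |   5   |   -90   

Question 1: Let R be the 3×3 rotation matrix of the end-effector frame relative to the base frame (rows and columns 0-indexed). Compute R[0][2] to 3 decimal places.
End-effector z-axis (col 2 of R) = (0.3902,-0.5490,0.7392)
R[0][2] = 0.3902

0.390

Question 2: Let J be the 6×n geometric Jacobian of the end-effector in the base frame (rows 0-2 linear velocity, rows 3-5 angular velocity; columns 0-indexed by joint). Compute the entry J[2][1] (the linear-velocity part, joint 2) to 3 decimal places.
-0.113

axis z_1 = (0.8660,-0.5000,0.0000); lever o_n−o_1 = (0.7572,-0.5671,-0.3162)
cross product → J_v[:, 1] = (0.1581,0.2739,-0.1125)
J_ω[:, 1] = z_1
entry J[2][1] = -0.1125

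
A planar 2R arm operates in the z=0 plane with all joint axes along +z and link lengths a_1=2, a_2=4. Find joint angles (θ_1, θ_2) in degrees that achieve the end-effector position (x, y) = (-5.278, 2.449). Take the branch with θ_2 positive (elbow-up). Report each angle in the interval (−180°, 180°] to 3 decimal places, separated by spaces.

cos θ_2 = (33.8549−2²−4²)/(2·2·4) = 0.8659; θ_2 = 30.0109° (elbow-up)
β = atan2(2.4490,-5.2780) = 155.1086°; ψ = atan2(2.0007,5.4637) = 20.1113°
θ_1 = β − ψ = 134.9973°

134.997 30.011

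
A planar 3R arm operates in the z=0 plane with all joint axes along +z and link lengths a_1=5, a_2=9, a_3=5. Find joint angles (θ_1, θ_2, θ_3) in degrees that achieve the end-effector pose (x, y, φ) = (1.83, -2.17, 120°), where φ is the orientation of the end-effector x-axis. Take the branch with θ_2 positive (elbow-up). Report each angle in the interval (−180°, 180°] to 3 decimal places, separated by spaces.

-142.660 120.000 142.660

wrist centre = target − a_3·(cos φ, sin φ) = (4.3300, -6.5001)
cos θ_2 = (61.0006−5²−9²)/(2·5·9) = -0.5000; θ_2 = 119.9996° (elbow-up)
β = atan2(-6.5001,4.3300) = -56.3308°; ψ = atan2(7.7943,0.5001) = 86.3291°
θ_1 = β − ψ = -142.6599°
θ_3 = φ − θ_1 − θ_2 = 142.6603° (wrapped to (-180°,180°])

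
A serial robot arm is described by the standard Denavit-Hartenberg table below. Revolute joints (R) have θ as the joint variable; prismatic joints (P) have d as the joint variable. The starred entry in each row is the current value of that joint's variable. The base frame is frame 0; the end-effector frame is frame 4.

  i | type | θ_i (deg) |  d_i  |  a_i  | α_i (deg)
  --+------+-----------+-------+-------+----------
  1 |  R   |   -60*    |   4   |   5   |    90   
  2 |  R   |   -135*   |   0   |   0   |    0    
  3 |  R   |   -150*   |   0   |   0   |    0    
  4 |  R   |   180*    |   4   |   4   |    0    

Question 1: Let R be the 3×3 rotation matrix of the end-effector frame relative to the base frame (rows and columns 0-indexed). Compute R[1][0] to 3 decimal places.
0.224

End-effector x-axis (col 0 of R) = (-0.1294,0.2241,-0.9659)
R[1][0] = 0.2241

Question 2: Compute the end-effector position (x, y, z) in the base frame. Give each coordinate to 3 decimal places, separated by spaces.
-1.482 -5.434 0.136

after link 1: o_1 = (2.5000, -4.3301, 4.0000)
after link 2: o_2 = (2.5000, -4.3301, 4.0000)
after link 3: o_3 = (2.5000, -4.3301, 4.0000)
after link 4: o_4 = (-1.4817, -5.4336, 0.1363)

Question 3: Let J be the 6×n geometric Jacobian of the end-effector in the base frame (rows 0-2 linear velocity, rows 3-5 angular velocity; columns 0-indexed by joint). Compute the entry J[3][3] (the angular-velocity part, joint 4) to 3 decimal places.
-0.866

axis z_3 = (-0.8660,-0.5000,0.0000); lever o_n−o_3 = (-3.9817,-1.1034,-3.8637)
cross product → J_v[:, 3] = (1.9319,-3.3461,-1.0353)
J_ω[:, 3] = z_3
entry J[3][3] = -0.8660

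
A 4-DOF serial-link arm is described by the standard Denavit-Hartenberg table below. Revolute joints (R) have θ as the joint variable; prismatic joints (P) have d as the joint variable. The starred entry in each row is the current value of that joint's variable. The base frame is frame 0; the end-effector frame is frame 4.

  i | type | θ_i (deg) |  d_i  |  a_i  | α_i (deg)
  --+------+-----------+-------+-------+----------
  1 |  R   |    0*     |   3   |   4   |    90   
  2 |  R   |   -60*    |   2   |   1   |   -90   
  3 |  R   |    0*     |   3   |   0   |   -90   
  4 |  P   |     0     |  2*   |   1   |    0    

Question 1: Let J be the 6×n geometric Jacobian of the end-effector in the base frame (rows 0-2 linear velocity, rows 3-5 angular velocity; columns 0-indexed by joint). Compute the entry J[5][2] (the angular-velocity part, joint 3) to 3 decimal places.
axis z_2 = (0.8660,-0.0000,0.5000); lever o_n−o_2 = (3.0981,2.0000,0.6340)
cross product → J_v[:, 2] = (-1.0000,1.0000,1.7321)
J_ω[:, 2] = z_2
entry J[5][2] = 0.5000

0.500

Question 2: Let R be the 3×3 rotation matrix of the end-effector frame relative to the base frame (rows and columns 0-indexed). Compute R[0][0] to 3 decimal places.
0.500

End-effector x-axis (col 0 of R) = (0.5000,-0.0000,-0.8660)
R[0][0] = 0.5000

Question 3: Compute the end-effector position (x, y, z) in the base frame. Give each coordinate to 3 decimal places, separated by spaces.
7.598 -0.000 2.768

after link 1: o_1 = (4.0000, 0.0000, 3.0000)
after link 2: o_2 = (4.5000, -2.0000, 2.1340)
after link 3: o_3 = (7.0981, -2.0000, 3.6340)
after link 4: o_4 = (7.5981, -0.0000, 2.7679)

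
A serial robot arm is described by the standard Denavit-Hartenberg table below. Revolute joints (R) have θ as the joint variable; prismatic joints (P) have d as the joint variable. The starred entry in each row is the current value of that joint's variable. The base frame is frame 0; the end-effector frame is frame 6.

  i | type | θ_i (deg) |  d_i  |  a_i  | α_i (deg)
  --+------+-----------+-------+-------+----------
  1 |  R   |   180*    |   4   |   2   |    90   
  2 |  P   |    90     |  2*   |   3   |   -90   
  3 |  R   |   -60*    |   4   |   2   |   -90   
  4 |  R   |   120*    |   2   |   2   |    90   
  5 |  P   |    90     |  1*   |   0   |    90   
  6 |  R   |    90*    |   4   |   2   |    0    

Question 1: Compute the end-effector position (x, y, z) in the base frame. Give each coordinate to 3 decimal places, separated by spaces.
-4.696 2.384 9.531

after link 1: o_1 = (-2.0000, 0.0000, 4.0000)
after link 2: o_2 = (-2.0000, 2.0000, 7.0000)
after link 3: o_3 = (2.0000, 3.7321, 8.0000)
after link 4: o_4 = (0.2679, 1.8660, 9.2321)
after link 5: o_5 = (-0.2321, 2.6160, 9.6651)
after link 6: o_6 = (-4.6962, 2.3840, 9.5311)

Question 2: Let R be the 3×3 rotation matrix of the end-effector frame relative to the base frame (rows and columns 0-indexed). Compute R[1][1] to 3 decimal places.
End-effector y-axis (col 1 of R) = (0.0000,0.5000,-0.8660)
R[1][1] = 0.5000

0.500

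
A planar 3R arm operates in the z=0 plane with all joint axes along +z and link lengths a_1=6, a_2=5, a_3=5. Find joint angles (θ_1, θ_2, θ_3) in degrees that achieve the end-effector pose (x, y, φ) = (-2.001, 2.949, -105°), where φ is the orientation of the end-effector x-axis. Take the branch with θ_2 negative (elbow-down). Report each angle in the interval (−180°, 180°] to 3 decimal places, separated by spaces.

wrist centre = target − a_3·(cos φ, sin φ) = (-0.7069, 7.7786)
cos θ_2 = (61.0068−6²−5²)/(2·6·5) = 0.0001; θ_2 = -89.9935° (elbow-down)
β = atan2(7.7786,-0.7069) = 95.1927°; ψ = atan2(-5.0000,6.0006) = -39.8029°
θ_1 = β − ψ = 134.9956°
θ_3 = φ − θ_1 − θ_2 = -150.0020° (wrapped to (-180°,180°])

134.996 -89.994 -150.002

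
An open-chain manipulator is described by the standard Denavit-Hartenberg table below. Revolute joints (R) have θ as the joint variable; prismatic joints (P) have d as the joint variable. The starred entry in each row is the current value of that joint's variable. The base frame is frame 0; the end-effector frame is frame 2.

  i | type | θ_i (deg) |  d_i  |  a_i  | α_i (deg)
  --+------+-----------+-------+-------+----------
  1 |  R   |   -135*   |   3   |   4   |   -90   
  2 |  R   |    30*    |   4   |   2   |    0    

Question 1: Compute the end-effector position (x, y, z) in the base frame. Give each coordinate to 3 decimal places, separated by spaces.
-1.225 -6.882 2.000

after link 1: o_1 = (-2.8284, -2.8284, 3.0000)
after link 2: o_2 = (-1.2247, -6.8816, 2.0000)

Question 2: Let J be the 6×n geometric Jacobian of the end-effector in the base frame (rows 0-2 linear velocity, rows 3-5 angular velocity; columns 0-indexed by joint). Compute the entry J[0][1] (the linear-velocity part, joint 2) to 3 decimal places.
axis z_1 = (0.7071,-0.7071,0.0000); lever o_n−o_1 = (1.6037,-4.0532,-1.0000)
cross product → J_v[:, 1] = (0.7071,0.7071,-1.7321)
J_ω[:, 1] = z_1
entry J[0][1] = 0.7071

0.707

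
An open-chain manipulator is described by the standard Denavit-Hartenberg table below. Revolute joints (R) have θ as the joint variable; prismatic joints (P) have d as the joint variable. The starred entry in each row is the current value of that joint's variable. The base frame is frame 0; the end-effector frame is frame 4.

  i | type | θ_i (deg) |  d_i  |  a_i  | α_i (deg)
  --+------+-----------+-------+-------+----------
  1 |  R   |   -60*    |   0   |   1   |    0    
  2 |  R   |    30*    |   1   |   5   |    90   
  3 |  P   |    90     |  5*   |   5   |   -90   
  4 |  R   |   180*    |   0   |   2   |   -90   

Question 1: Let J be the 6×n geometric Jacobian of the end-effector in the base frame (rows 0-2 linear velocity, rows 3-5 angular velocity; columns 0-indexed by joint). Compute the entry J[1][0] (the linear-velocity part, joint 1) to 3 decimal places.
axis z_0 = ẑ; lever o_n−o_0 = (2.3301,-7.6962,4.0000)
cross product → J_v[:, 0] = (7.6962,2.3301,-0.0000)
J_ω[:, 0] = z_0
entry J[1][0] = 2.3301

2.330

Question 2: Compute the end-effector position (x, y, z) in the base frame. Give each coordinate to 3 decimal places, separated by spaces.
after link 1: o_1 = (0.5000, -0.8660, 0.0000)
after link 2: o_2 = (4.8301, -3.3660, 1.0000)
after link 3: o_3 = (2.3301, -7.6962, 6.0000)
after link 4: o_4 = (2.3301, -7.6962, 4.0000)

2.330 -7.696 4.000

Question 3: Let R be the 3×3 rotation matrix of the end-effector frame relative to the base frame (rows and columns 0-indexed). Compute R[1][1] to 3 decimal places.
-0.500

End-effector y-axis (col 1 of R) = (0.8660,-0.5000,-0.0000)
R[1][1] = -0.5000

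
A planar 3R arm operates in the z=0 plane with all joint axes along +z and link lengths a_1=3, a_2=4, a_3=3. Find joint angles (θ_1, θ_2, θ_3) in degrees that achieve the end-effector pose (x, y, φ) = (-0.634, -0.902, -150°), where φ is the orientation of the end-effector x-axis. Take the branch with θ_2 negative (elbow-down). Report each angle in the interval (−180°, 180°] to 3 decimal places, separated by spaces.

wrist centre = target − a_3·(cos φ, sin φ) = (1.9641, 0.5980)
cos θ_2 = (4.2152−3²−4²)/(2·3·4) = -0.8660; θ_2 = -150.0009° (elbow-down)
β = atan2(0.5980,1.9641) = 16.9339°; ψ = atan2(-1.9999,-0.4641) = -103.0655°
θ_1 = β − ψ = 119.9994°
θ_3 = φ − θ_1 − θ_2 = -119.9985° (wrapped to (-180°,180°])

119.999 -150.001 -119.998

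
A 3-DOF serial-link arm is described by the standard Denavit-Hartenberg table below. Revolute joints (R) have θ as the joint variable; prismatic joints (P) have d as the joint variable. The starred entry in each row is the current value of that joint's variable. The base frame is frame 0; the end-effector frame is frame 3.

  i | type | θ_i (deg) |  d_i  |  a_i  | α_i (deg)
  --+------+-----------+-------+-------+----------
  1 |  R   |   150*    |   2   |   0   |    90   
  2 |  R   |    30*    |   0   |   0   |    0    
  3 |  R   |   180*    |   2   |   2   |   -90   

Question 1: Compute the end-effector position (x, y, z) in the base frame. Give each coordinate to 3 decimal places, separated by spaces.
after link 1: o_1 = (0.0000, 0.0000, 2.0000)
after link 2: o_2 = (0.0000, 0.0000, 2.0000)
after link 3: o_3 = (2.5000, 0.8660, 1.0000)

2.500 0.866 1.000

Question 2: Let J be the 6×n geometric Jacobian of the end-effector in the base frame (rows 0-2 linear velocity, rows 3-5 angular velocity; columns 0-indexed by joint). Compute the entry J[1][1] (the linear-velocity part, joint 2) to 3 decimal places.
0.500

axis z_1 = (0.5000,0.8660,0.0000); lever o_n−o_1 = (2.5000,0.8660,-1.0000)
cross product → J_v[:, 1] = (-0.8660,0.5000,-1.7321)
J_ω[:, 1] = z_1
entry J[1][1] = 0.5000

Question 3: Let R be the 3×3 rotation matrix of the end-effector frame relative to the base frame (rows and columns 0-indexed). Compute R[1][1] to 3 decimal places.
End-effector y-axis (col 1 of R) = (-0.5000,-0.8660,-0.0000)
R[1][1] = -0.8660

-0.866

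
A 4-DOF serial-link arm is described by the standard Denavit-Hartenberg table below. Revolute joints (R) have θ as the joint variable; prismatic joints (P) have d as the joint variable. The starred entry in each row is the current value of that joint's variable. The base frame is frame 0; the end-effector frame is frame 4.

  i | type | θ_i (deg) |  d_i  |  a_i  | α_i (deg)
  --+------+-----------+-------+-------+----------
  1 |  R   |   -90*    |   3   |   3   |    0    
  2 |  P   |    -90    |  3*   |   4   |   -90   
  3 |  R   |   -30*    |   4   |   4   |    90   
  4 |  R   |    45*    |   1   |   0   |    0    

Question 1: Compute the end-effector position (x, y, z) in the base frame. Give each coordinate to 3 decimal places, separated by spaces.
-6.964 -7.000 8.866

after link 1: o_1 = (0.0000, -3.0000, 3.0000)
after link 2: o_2 = (-4.0000, -3.0000, 6.0000)
after link 3: o_3 = (-7.4641, -7.0000, 8.0000)
after link 4: o_4 = (-6.9641, -7.0000, 8.8660)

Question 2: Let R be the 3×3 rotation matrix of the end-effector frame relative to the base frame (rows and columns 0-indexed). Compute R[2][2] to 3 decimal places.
0.866

End-effector z-axis (col 2 of R) = (0.5000,0.0000,0.8660)
R[2][2] = 0.8660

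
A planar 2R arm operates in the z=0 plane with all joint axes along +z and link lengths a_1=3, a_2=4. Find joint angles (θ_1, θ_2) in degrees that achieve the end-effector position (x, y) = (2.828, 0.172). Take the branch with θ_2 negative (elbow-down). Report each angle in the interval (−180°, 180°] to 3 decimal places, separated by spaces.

90.016 -135.008

cos θ_2 = (8.0272−3²−4²)/(2·3·4) = -0.7072; θ_2 = -135.0077° (elbow-down)
β = atan2(0.1720,2.8280) = 3.4805°; ψ = atan2(-2.8280,0.1712) = -86.5359°
θ_1 = β − ψ = 90.0163°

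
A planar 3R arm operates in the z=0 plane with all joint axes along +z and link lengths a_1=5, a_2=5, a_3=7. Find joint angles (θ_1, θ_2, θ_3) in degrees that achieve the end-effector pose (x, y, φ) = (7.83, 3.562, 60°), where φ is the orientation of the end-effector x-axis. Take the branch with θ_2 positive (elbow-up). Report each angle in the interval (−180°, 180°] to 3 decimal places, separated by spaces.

wrist centre = target − a_3·(cos φ, sin φ) = (4.3300, -2.5002)
cos θ_2 = (24.9998−5²−5²)/(2·5·5) = -0.5000; θ_2 = 120.0003° (elbow-up)
β = atan2(-2.5002,4.3300) = -30.0025°; ψ = atan2(4.3301,2.5000) = 60.0001°
θ_1 = β − ψ = -90.0026°
θ_3 = φ − θ_1 − θ_2 = 30.0024° (wrapped to (-180°,180°])

-90.003 120.000 30.002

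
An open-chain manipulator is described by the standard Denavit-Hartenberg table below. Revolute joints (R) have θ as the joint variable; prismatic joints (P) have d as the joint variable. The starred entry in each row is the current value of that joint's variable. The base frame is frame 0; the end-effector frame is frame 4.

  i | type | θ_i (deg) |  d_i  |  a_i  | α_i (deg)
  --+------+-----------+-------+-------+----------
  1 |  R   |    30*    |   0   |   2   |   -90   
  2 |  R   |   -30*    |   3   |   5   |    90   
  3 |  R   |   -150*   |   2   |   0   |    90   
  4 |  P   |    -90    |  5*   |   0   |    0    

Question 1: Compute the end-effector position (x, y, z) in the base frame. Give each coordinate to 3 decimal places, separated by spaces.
after link 1: o_1 = (1.7321, 1.0000, 0.0000)
after link 2: o_2 = (3.9821, 5.7631, 2.5000)
after link 3: o_3 = (3.1160, 5.2631, 4.2321)
after link 4: o_4 = (-0.9240, 7.9306, 2.9821)

-0.924 7.931 2.982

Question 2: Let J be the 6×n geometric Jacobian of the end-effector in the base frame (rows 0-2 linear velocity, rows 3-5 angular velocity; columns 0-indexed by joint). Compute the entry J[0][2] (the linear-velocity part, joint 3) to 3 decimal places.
axis z_2 = (-0.4330,-0.2500,0.8660); lever o_n−o_2 = (-4.9061,2.1675,0.4821)
cross product → J_v[:, 2] = (-1.9976,-4.0401,-2.1651)
J_ω[:, 2] = z_2
entry J[0][2] = -1.9976

-1.998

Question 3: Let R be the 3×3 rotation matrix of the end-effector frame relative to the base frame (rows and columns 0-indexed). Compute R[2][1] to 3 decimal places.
End-effector y-axis (col 1 of R) = (-0.3995,-0.8080,-0.4330)
R[2][1] = -0.4330

-0.433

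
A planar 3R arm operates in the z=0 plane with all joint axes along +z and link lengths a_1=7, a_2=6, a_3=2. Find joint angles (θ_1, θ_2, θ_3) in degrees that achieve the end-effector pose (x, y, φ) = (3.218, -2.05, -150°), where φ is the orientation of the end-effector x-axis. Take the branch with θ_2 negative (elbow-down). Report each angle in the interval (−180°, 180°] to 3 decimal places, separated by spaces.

45.003 -134.998 -60.005

wrist centre = target − a_3·(cos φ, sin φ) = (4.9501, -1.0500)
cos θ_2 = (25.6055−7²−6²)/(2·7·6) = -0.7071; θ_2 = -134.9976° (elbow-down)
β = atan2(-1.0500,4.9501) = -11.9760°; ψ = atan2(-4.2428,2.7575) = -56.9789°
θ_1 = β − ψ = 45.0029°
θ_3 = φ − θ_1 − θ_2 = -60.0053° (wrapped to (-180°,180°])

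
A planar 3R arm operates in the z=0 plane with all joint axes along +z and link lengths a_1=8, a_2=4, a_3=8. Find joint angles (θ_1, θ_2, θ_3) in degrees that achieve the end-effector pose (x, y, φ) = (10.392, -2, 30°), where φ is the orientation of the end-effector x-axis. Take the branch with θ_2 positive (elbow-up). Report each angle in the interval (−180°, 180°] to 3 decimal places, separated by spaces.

-90.002 120.002 0.000

wrist centre = target − a_3·(cos φ, sin φ) = (3.4638, -6.0000)
cos θ_2 = (47.9979−8²−4²)/(2·8·4) = -0.5000; θ_2 = 120.0022° (elbow-up)
β = atan2(-6.0000,3.4638) = -60.0022°; ψ = atan2(3.4640,5.9999) = 30.0000°
θ_1 = β − ψ = -90.0022°
θ_3 = φ − θ_1 − θ_2 = 0.0000° (wrapped to (-180°,180°])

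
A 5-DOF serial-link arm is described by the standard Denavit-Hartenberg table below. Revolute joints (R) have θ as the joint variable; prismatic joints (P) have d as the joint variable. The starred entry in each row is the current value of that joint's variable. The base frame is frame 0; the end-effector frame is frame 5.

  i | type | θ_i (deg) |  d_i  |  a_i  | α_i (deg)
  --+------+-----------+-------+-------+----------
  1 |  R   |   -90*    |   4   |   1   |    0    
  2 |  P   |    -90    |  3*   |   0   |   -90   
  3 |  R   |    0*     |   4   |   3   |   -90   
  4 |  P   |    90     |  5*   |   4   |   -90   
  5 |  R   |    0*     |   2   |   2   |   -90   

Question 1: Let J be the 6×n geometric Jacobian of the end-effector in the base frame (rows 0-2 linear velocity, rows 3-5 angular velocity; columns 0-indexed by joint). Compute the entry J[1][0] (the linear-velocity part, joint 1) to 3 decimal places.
axis z_0 = ẑ; lever o_n−o_0 = (-1.0000,1.0000,2.0000)
cross product → J_v[:, 0] = (-1.0000,-1.0000,0.0000)
J_ω[:, 0] = z_0
entry J[1][0] = -1.0000

-1.000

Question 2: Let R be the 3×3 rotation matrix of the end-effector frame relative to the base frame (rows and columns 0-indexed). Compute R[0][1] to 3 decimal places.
-1.000

End-effector y-axis (col 1 of R) = (-1.0000,-0.0000,0.0000)
R[0][1] = -1.0000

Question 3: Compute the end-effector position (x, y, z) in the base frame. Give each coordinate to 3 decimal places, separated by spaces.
after link 1: o_1 = (0.0000, -1.0000, 4.0000)
after link 2: o_2 = (0.0000, -1.0000, 7.0000)
after link 3: o_3 = (-3.0000, -5.0000, 7.0000)
after link 4: o_4 = (-3.0000, -1.0000, 2.0000)
after link 5: o_5 = (-1.0000, 1.0000, 2.0000)

-1.000 1.000 2.000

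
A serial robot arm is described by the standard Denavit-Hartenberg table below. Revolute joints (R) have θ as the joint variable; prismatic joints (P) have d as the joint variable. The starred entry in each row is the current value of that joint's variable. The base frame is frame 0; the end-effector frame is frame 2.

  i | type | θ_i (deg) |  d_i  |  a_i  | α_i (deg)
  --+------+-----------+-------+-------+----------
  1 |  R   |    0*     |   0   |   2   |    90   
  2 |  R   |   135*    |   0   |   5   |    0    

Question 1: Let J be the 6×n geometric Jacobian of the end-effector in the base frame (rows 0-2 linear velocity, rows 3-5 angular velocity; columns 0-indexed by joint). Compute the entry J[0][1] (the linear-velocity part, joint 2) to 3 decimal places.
axis z_1 = (0.0000,-1.0000,0.0000); lever o_n−o_1 = (-3.5355,0.0000,3.5355)
cross product → J_v[:, 1] = (-3.5355,-0.0000,-3.5355)
J_ω[:, 1] = z_1
entry J[0][1] = -3.5355

-3.536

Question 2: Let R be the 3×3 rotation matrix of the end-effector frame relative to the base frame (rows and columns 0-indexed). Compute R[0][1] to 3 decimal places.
-0.707

End-effector y-axis (col 1 of R) = (-0.7071,-0.0000,-0.7071)
R[0][1] = -0.7071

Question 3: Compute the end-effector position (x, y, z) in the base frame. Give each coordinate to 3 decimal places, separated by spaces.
-1.536 0.000 3.536

after link 1: o_1 = (2.0000, 0.0000, 0.0000)
after link 2: o_2 = (-1.5355, 0.0000, 3.5355)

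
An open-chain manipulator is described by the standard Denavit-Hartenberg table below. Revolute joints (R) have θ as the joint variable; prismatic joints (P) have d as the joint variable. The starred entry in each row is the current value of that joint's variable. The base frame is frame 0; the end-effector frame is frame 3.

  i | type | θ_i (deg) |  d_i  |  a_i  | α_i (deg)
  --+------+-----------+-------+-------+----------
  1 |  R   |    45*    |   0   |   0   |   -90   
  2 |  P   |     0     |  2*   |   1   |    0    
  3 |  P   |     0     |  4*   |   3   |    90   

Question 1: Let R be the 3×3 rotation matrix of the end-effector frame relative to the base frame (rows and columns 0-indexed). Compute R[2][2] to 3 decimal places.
End-effector z-axis (col 2 of R) = (0.0000,0.0000,1.0000)
R[2][2] = 1.0000

1.000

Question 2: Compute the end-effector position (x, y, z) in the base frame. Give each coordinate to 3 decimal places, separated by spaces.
after link 1: o_1 = (0.0000, 0.0000, 0.0000)
after link 2: o_2 = (-0.7071, 2.1213, 0.0000)
after link 3: o_3 = (-1.4142, 7.0711, 0.0000)

-1.414 7.071 0.000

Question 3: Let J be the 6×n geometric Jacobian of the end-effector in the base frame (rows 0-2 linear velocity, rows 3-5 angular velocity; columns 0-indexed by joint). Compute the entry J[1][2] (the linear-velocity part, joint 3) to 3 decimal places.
0.707

prismatic axis z_2 = (-0.7071,0.7071,0.0000)
J_v[:, 2] = z_2; J_ω[:, 2] = (0,0,0)
entry J[1][2] = 0.7071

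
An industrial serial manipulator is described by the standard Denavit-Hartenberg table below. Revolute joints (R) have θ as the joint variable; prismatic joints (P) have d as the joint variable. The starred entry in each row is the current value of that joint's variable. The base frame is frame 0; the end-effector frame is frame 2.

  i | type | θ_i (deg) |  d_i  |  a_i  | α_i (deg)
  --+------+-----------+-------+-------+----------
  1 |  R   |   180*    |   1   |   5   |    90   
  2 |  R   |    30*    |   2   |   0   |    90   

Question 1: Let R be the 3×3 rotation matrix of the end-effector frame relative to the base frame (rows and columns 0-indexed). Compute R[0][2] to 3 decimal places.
End-effector z-axis (col 2 of R) = (-0.5000,0.0000,-0.8660)
R[0][2] = -0.5000

-0.500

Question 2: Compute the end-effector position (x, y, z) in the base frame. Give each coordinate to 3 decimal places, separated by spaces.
-5.000 2.000 1.000

after link 1: o_1 = (-5.0000, 0.0000, 1.0000)
after link 2: o_2 = (-5.0000, 2.0000, 1.0000)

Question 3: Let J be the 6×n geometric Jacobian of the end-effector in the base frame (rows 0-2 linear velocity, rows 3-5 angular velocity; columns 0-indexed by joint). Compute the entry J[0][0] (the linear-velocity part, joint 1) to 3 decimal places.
axis z_0 = ẑ; lever o_n−o_0 = (-5.0000,2.0000,1.0000)
cross product → J_v[:, 0] = (-2.0000,-5.0000,0.0000)
J_ω[:, 0] = z_0
entry J[0][0] = -2.0000

-2.000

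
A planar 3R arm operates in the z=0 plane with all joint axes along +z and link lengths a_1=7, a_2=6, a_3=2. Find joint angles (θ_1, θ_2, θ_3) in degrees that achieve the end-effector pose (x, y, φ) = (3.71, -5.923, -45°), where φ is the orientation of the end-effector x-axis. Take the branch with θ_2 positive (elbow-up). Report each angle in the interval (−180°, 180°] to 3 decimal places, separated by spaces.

-119.996 135.003 -60.007

wrist centre = target − a_3·(cos φ, sin φ) = (2.2958, -4.5088)
cos θ_2 = (25.5998−7²−6²)/(2·7·6) = -0.7071; θ_2 = 135.0031° (elbow-up)
β = atan2(-4.5088,2.2958) = -63.0157°; ψ = atan2(4.2424,2.7571) = 56.9803°
θ_1 = β − ψ = -119.9960°
θ_3 = φ − θ_1 − θ_2 = -60.0071° (wrapped to (-180°,180°])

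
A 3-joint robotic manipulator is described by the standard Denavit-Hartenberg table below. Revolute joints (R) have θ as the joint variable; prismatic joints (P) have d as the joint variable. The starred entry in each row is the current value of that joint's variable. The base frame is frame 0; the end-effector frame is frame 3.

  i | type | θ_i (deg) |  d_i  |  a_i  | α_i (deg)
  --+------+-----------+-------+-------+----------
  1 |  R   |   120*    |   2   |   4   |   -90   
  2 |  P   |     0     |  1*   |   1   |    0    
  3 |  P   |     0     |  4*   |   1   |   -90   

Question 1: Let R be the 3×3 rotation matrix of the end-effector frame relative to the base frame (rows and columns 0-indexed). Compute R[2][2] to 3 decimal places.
End-effector z-axis (col 2 of R) = (-0.0000,-0.0000,-1.0000)
R[2][2] = -1.0000

-1.000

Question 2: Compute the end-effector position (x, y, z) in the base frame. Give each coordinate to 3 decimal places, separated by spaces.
after link 1: o_1 = (-2.0000, 3.4641, 2.0000)
after link 2: o_2 = (-3.3660, 3.8301, 2.0000)
after link 3: o_3 = (-7.3301, 2.6962, 2.0000)

-7.330 2.696 2.000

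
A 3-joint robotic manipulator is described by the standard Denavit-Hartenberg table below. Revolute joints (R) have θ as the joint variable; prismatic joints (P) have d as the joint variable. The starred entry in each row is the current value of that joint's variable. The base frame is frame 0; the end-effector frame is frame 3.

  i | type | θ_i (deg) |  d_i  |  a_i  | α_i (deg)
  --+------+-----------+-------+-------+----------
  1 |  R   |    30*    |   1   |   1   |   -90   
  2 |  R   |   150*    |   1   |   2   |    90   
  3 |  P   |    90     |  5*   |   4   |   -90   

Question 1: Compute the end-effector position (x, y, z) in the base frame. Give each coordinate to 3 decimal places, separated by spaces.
-0.969 5.214 -4.330

after link 1: o_1 = (0.8660, 0.5000, 1.0000)
after link 2: o_2 = (-1.1340, 0.5000, 0.0000)
after link 3: o_3 = (-0.9689, 5.2141, -4.3301)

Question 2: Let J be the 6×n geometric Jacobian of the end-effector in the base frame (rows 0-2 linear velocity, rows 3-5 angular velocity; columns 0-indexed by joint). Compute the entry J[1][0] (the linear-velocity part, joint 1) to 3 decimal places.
-0.969

axis z_0 = ẑ; lever o_n−o_0 = (-0.9689,5.2141,-4.3301)
cross product → J_v[:, 0] = (-5.2141,-0.9689,0.0000)
J_ω[:, 0] = z_0
entry J[1][0] = -0.9689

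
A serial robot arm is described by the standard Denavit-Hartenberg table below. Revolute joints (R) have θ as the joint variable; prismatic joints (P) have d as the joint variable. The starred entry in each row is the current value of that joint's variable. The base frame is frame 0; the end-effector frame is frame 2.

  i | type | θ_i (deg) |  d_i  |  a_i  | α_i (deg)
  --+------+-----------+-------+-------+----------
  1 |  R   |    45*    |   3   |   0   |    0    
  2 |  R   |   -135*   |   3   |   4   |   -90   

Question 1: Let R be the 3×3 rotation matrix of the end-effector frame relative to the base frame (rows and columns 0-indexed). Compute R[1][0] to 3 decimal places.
End-effector x-axis (col 0 of R) = (0.0000,-1.0000,0.0000)
R[1][0] = -1.0000

-1.000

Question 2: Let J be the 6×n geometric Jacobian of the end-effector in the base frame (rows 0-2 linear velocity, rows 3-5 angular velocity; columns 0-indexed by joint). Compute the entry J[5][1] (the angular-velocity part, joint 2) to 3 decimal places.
1.000

axis z_1 = (0.0000,0.0000,1.0000); lever o_n−o_1 = (0.0000,-4.0000,3.0000)
cross product → J_v[:, 1] = (4.0000,0.0000,-0.0000)
J_ω[:, 1] = z_1
entry J[5][1] = 1.0000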